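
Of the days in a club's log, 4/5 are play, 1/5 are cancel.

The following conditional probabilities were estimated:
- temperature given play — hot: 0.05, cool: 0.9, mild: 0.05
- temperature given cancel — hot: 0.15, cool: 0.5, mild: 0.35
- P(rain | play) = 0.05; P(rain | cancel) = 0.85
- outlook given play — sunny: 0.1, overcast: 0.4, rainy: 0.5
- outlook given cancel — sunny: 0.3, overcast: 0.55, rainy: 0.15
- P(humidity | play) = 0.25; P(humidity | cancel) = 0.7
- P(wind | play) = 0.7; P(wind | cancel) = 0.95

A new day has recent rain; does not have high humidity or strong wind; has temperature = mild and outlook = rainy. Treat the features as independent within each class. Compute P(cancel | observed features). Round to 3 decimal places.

0.373

play: 0.8 × 0.05 × 0.05 × 0.5 × (1−0.25) × (1−0.7) = 0.000225
cancel: 0.2 × 0.35 × 0.85 × 0.15 × (1−0.7) × (1−0.95) = 0.000133875
P(cancel | x) = 0.000133875 / 0.000358875 ≈ 0.373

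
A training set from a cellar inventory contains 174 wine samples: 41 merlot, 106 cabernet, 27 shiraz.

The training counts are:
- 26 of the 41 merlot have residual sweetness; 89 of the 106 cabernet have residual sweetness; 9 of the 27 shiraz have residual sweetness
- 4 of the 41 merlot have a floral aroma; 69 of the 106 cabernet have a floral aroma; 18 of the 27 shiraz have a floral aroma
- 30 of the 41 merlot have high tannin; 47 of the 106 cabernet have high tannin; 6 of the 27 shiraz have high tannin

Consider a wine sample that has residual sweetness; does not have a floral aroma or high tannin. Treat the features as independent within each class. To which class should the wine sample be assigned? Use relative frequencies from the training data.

merlot: (41/174) × (26/41) × (37/41) × (11/41) ≈ 0.0361785
cabernet: (106/174) × (89/106) × (37/106) × (59/106) ≈ 0.0993763
shiraz: (27/174) × (9/27) × (9/27) × (21/27) ≈ 0.01341
Highest score → cabernet.

cabernet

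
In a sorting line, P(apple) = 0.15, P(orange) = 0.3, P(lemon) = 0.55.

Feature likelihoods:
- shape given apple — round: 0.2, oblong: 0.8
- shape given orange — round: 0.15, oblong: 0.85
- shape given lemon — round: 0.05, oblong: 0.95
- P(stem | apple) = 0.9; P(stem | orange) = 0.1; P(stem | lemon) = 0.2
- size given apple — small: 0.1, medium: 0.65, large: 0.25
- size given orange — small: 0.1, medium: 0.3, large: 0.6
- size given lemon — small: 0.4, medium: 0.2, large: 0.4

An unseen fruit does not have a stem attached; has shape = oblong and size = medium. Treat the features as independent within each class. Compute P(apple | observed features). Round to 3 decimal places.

apple: 0.15 × 0.8 × (1−0.9) × 0.65 = 0.0078
orange: 0.3 × 0.85 × (1−0.1) × 0.3 = 0.06885
lemon: 0.55 × 0.95 × (1−0.2) × 0.2 = 0.0836
P(apple | x) = 0.0078 / 0.16025 ≈ 0.049

0.049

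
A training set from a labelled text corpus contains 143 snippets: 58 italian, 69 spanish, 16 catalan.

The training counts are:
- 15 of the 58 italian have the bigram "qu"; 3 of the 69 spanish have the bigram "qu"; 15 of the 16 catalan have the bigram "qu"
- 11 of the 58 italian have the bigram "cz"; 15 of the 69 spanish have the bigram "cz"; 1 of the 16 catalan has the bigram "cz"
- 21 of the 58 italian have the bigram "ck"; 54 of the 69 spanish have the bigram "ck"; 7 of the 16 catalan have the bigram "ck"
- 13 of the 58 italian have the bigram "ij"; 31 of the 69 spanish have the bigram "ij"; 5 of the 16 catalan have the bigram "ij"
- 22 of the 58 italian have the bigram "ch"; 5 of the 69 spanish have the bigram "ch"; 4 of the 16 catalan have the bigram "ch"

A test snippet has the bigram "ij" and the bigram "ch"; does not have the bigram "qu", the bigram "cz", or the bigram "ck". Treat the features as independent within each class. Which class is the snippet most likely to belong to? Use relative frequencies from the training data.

italian

italian: (58/143) × (43/58) × (47/58) × (37/58) × (13/58) × (22/58) ≈ 0.0132156
spanish: (69/143) × (66/69) × (54/69) × (15/69) × (31/69) × (5/69) ≈ 0.0025564
catalan: (16/143) × (1/16) × (15/16) × (9/16) × (5/16) × (4/16) ≈ 0.000288103
Highest score → italian.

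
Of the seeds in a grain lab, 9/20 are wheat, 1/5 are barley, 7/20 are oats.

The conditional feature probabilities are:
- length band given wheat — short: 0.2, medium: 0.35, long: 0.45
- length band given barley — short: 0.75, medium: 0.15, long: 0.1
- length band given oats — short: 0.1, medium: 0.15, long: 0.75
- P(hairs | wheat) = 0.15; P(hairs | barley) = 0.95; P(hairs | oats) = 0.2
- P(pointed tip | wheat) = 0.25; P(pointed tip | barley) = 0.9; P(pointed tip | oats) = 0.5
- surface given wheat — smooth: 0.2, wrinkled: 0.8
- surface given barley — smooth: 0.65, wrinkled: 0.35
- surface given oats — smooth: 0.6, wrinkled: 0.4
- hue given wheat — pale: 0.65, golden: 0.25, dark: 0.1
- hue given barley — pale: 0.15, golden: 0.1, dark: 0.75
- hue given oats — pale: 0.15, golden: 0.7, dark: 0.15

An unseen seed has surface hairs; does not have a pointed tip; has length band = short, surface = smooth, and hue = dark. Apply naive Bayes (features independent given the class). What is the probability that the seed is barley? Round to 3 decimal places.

wheat: 0.45 × 0.2 × 0.15 × (1−0.25) × 0.2 × 0.1 = 0.0002025
barley: 0.2 × 0.75 × 0.95 × (1−0.9) × 0.65 × 0.75 = 0.006946875
oats: 0.35 × 0.1 × 0.2 × (1−0.5) × 0.6 × 0.15 = 0.000315
P(barley | x) = 0.006946875 / 0.007464375 ≈ 0.931

0.931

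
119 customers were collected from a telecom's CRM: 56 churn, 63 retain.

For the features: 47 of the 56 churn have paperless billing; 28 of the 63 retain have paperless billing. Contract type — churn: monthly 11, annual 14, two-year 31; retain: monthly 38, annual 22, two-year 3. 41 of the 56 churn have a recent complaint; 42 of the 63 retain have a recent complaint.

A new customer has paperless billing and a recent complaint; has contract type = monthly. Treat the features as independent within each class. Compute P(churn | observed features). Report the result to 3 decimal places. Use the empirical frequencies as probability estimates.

churn: (56/119) × (47/56) × (11/56) × (41/56) ≈ 0.0568004
retain: (63/119) × (28/63) × (38/63) × (42/63) ≈ 0.0946156
P(churn | x) = 0.0568004 / 0.151416 ≈ 0.375

0.375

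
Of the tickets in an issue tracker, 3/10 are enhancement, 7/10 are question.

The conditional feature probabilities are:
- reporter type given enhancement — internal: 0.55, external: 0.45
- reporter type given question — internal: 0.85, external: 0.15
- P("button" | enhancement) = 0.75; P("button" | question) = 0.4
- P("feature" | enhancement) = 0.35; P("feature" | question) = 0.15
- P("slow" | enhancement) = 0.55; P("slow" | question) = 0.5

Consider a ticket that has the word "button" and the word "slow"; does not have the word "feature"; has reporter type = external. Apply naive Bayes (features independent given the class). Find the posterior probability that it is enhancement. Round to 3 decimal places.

enhancement: 0.3 × 0.45 × 0.75 × (1−0.35) × 0.55 = 0.036196875
question: 0.7 × 0.15 × 0.4 × (1−0.15) × 0.5 = 0.01785
P(enhancement | x) = 0.036196875 / 0.054046875 ≈ 0.670

0.670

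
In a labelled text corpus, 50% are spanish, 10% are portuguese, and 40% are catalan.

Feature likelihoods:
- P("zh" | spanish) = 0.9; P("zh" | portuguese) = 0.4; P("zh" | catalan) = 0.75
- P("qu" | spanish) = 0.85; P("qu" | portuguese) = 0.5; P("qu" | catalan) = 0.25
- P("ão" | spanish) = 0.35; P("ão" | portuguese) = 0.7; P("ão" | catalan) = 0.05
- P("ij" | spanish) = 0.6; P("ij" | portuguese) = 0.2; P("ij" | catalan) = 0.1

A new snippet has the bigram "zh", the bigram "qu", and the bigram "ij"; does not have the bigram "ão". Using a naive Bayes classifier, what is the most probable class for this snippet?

spanish

spanish: 0.5 × 0.9 × 0.85 × (1−0.35) × 0.6 = 0.149175
portuguese: 0.1 × 0.4 × 0.5 × (1−0.7) × 0.2 = 0.0012
catalan: 0.4 × 0.75 × 0.25 × (1−0.05) × 0.1 = 0.007125
Highest score → spanish.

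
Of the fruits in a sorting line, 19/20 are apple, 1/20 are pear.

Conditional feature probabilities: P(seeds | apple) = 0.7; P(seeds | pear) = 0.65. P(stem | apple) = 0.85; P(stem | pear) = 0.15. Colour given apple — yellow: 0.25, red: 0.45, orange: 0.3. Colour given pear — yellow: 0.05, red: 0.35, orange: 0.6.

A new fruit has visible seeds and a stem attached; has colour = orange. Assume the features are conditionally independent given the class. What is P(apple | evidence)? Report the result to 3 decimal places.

apple: 0.95 × 0.7 × 0.85 × 0.3 = 0.169575
pear: 0.05 × 0.65 × 0.15 × 0.6 = 0.002925
P(apple | x) = 0.169575 / 0.1725 ≈ 0.983

0.983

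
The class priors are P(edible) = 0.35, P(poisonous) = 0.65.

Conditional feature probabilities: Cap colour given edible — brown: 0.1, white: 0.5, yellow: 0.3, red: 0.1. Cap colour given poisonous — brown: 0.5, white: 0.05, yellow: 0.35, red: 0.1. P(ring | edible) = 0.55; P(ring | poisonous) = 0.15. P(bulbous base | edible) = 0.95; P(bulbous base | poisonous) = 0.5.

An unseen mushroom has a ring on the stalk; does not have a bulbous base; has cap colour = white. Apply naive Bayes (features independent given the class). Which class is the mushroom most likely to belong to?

edible: 0.35 × 0.5 × 0.55 × (1−0.95) = 0.0048125
poisonous: 0.65 × 0.05 × 0.15 × (1−0.5) = 0.0024375
Highest score → edible.

edible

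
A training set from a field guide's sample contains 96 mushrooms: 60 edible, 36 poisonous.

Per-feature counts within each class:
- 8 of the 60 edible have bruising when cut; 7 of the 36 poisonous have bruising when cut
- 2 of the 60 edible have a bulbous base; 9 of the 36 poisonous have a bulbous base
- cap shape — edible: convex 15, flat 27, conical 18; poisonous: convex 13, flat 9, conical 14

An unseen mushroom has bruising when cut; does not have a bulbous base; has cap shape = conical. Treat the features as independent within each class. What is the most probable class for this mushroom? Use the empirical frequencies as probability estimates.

edible: (60/96) × (8/60) × (58/60) × (18/60) ≈ 0.0241667
poisonous: (36/96) × (7/36) × (27/36) × (14/36) ≈ 0.0212674
Highest score → edible.

edible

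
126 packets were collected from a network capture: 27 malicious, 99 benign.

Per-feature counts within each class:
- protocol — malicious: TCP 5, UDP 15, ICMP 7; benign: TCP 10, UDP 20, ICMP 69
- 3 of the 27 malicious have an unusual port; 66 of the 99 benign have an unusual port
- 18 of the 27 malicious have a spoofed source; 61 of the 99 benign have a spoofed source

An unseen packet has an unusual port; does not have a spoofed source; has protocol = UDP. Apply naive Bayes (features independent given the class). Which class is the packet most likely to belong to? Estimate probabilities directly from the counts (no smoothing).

malicious: (27/126) × (15/27) × (3/27) × (9/27) ≈ 0.00440917
benign: (99/126) × (20/99) × (66/99) × (38/99) ≈ 0.0406178
Highest score → benign.

benign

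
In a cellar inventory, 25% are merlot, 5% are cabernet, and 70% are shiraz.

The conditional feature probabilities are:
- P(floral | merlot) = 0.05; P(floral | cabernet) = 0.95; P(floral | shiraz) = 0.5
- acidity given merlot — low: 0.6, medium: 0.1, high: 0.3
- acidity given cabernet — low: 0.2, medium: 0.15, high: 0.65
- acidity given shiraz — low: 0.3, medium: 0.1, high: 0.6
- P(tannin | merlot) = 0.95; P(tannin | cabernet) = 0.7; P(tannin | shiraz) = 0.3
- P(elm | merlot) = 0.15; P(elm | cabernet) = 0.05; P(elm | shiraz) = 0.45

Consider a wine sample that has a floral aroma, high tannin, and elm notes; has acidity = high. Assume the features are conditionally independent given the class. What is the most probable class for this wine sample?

shiraz

merlot: 0.25 × 0.05 × 0.3 × 0.95 × 0.15 = 0.000534375
cabernet: 0.05 × 0.95 × 0.65 × 0.7 × 0.05 = 0.001080625
shiraz: 0.7 × 0.5 × 0.6 × 0.3 × 0.45 = 0.02835
Highest score → shiraz.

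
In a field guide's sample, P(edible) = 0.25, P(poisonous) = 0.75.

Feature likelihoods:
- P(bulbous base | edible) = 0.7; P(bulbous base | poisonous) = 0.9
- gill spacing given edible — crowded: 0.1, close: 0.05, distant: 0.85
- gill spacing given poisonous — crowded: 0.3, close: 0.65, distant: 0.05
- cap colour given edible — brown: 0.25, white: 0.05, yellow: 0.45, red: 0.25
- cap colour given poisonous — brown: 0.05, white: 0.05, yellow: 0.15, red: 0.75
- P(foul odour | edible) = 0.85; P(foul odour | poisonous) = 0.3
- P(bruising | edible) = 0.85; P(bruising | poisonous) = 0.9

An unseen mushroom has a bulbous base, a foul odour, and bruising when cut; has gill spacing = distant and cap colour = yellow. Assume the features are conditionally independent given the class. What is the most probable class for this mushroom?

edible: 0.25 × 0.7 × 0.85 × 0.45 × 0.85 × 0.85 = 0.04836234375
poisonous: 0.75 × 0.9 × 0.05 × 0.15 × 0.3 × 0.9 = 0.001366875
Highest score → edible.

edible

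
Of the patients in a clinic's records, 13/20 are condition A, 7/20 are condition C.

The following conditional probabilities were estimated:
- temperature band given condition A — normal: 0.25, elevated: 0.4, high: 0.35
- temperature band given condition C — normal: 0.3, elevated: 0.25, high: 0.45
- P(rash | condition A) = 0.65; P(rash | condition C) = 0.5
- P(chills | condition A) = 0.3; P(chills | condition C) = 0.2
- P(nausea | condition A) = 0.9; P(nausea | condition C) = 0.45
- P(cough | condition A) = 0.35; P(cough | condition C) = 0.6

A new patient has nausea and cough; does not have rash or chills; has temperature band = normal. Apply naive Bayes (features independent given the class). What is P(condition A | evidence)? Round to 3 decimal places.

0.525

condition A: 0.65 × 0.25 × (1−0.65) × (1−0.3) × 0.9 × 0.35 = 0.0125409375
condition C: 0.35 × 0.3 × (1−0.5) × (1−0.2) × 0.45 × 0.6 = 0.01134
P(condition A | x) = 0.0125409375 / 0.0238809375 ≈ 0.525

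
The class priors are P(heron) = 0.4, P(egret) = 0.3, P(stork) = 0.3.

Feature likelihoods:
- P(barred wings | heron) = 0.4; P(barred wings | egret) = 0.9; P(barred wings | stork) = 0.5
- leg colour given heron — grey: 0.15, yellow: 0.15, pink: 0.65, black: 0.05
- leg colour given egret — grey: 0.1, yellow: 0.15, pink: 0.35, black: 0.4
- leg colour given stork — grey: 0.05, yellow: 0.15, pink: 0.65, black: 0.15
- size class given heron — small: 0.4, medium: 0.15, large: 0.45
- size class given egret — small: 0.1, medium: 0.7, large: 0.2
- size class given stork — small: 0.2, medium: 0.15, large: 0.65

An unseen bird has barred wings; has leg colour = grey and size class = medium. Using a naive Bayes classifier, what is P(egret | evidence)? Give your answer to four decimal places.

0.8000

heron: 0.4 × 0.4 × 0.15 × 0.15 = 0.0036
egret: 0.3 × 0.9 × 0.1 × 0.7 = 0.0189
stork: 0.3 × 0.5 × 0.05 × 0.15 = 0.001125
P(egret | x) = 0.0189 / 0.023625 ≈ 0.8000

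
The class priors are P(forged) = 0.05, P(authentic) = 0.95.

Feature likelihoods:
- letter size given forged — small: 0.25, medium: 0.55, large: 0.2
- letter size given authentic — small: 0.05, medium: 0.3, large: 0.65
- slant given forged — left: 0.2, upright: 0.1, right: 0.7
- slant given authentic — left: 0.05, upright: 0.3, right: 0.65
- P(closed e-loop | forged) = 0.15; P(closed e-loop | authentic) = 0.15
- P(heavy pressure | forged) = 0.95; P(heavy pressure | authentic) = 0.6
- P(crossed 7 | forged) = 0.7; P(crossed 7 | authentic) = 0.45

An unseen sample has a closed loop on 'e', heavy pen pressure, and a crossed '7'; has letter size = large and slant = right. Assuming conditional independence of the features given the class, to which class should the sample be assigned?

forged: 0.05 × 0.2 × 0.7 × 0.15 × 0.95 × 0.7 = 0.00069825
authentic: 0.95 × 0.65 × 0.65 × 0.15 × 0.6 × 0.45 = 0.0162556875
Highest score → authentic.

authentic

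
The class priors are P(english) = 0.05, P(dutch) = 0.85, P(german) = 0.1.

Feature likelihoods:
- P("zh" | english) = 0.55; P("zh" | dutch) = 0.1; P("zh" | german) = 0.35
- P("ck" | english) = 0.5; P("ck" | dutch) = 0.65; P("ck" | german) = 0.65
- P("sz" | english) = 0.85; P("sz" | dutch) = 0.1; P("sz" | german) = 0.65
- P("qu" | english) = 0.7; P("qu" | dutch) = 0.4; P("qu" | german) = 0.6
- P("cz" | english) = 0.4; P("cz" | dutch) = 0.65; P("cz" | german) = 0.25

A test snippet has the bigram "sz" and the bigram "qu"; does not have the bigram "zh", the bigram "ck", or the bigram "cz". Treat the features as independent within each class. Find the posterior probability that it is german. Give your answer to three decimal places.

0.461

english: 0.05 × (1−0.55) × (1−0.5) × 0.85 × 0.7 × (1−0.4) = 0.00401625
dutch: 0.85 × (1−0.1) × (1−0.65) × 0.1 × 0.4 × (1−0.65) = 0.0037485
german: 0.1 × (1−0.35) × (1−0.65) × 0.65 × 0.6 × (1−0.25) = 0.006654375
P(german | x) = 0.006654375 / 0.014419125 ≈ 0.461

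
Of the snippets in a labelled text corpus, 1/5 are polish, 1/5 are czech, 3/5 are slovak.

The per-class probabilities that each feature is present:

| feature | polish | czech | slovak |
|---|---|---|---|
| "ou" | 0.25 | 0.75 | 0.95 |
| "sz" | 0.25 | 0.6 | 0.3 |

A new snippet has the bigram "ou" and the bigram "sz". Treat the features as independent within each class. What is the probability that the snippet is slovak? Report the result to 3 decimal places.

0.625

polish: 0.2 × 0.25 × 0.25 = 0.0125
czech: 0.2 × 0.75 × 0.6 = 0.09
slovak: 0.6 × 0.95 × 0.3 = 0.171
P(slovak | x) = 0.171 / 0.2735 ≈ 0.625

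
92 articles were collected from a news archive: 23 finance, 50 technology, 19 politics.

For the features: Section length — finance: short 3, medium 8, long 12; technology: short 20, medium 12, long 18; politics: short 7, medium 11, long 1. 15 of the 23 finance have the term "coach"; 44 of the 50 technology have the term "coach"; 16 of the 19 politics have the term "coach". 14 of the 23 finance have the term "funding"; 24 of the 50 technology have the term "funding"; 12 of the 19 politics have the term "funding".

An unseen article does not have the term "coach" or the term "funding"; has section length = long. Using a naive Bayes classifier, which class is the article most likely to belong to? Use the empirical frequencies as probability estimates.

finance

finance: (23/92) × (12/23) × (8/23) × (9/23) ≈ 0.0177529
technology: (50/92) × (18/50) × (6/50) × (26/50) ≈ 0.0122087
politics: (19/92) × (1/19) × (3/19) × (7/19) ≈ 0.000632302
Highest score → finance.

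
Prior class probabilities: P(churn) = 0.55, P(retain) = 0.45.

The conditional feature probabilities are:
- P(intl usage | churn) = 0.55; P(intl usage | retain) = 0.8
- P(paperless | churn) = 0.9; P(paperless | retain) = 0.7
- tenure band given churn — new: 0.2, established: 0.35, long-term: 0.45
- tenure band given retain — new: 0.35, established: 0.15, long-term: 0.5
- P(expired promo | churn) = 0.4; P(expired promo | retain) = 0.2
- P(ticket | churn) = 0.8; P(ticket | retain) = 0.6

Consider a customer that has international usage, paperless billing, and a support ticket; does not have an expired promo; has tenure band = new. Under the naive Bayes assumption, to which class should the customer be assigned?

churn: 0.55 × 0.55 × 0.9 × 0.2 × (1−0.4) × 0.8 = 0.026136
retain: 0.45 × 0.8 × 0.7 × 0.35 × (1−0.2) × 0.6 = 0.042336
Highest score → retain.

retain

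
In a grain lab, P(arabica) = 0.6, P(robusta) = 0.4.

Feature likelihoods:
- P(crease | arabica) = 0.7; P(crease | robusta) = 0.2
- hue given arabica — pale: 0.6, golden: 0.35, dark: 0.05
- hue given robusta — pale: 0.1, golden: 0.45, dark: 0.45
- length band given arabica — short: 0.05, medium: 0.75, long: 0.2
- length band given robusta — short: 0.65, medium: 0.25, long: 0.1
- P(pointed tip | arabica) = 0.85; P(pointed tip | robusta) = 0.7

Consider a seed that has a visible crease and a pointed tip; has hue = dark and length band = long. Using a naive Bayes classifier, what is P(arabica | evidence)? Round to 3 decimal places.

arabica: 0.6 × 0.7 × 0.05 × 0.2 × 0.85 = 0.00357
robusta: 0.4 × 0.2 × 0.45 × 0.1 × 0.7 = 0.00252
P(arabica | x) = 0.00357 / 0.00609 ≈ 0.586

0.586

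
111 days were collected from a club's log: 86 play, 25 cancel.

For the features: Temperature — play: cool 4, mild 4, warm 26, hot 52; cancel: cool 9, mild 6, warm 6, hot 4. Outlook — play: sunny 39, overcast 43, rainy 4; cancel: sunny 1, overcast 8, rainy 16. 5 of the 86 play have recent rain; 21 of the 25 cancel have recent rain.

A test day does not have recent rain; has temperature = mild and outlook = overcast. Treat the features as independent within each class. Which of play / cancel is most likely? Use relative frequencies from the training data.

play

play: (86/111) × (4/86) × (43/86) × (81/86) ≈ 0.0169705
cancel: (25/111) × (6/25) × (8/25) × (4/25) ≈ 0.00276757
Highest score → play.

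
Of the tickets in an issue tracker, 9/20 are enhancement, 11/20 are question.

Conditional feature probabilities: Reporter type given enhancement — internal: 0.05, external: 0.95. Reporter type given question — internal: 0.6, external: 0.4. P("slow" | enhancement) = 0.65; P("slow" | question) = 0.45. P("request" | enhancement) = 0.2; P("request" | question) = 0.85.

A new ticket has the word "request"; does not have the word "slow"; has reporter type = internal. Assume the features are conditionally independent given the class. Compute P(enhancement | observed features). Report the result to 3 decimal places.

0.010

enhancement: 0.45 × 0.05 × (1−0.65) × 0.2 = 0.001575
question: 0.55 × 0.6 × (1−0.45) × 0.85 = 0.154275
P(enhancement | x) = 0.001575 / 0.15585 ≈ 0.010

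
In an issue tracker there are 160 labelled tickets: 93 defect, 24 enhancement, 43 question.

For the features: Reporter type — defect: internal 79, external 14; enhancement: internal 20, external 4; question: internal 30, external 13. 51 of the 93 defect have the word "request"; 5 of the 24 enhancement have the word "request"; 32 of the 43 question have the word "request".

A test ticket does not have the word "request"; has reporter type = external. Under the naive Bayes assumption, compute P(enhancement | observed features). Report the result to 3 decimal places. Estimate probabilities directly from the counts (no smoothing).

defect: (93/160) × (14/93) × (42/93) ≈ 0.0395161
enhancement: (24/160) × (4/24) × (19/24) ≈ 0.0197917
question: (43/160) × (13/43) × (11/43) ≈ 0.0207849
P(enhancement | x) = 0.0197917 / 0.0800927 ≈ 0.247

0.247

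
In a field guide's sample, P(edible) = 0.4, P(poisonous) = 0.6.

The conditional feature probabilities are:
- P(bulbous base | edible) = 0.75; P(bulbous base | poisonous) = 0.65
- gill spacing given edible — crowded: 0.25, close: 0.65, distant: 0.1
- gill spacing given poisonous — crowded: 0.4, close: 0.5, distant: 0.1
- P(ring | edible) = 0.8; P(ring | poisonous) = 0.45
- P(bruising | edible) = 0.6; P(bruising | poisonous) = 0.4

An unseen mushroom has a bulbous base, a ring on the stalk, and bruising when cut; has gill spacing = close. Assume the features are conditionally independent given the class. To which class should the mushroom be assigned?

edible

edible: 0.4 × 0.75 × 0.65 × 0.8 × 0.6 = 0.0936
poisonous: 0.6 × 0.65 × 0.5 × 0.45 × 0.4 = 0.0351
Highest score → edible.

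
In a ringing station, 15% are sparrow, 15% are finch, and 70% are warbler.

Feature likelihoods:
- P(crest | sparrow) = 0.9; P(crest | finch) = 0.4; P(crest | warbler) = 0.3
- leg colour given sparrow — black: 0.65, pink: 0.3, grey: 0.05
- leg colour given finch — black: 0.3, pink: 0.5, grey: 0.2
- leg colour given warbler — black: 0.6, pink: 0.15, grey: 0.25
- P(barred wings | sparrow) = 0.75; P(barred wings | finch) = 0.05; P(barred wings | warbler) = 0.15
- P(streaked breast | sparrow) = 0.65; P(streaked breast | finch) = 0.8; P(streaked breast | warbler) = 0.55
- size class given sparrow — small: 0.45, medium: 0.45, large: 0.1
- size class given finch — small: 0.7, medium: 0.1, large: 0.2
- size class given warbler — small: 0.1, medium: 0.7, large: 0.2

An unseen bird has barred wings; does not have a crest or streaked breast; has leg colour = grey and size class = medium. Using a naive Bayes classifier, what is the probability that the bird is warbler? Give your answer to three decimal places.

0.982

sparrow: 0.15 × (1−0.9) × 0.05 × 0.75 × (1−0.65) × 0.45 = 0.00008859375
finch: 0.15 × (1−0.4) × 0.2 × 0.05 × (1−0.8) × 0.1 = 0.000018
warbler: 0.7 × (1−0.3) × 0.25 × 0.15 × (1−0.55) × 0.7 = 0.005788125
P(warbler | x) = 0.005788125 / 0.00589471875 ≈ 0.982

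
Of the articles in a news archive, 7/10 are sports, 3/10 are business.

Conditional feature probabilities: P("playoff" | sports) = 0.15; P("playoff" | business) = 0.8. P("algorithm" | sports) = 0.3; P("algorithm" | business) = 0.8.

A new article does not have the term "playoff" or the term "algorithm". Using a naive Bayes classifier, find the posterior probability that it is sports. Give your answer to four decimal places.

sports: 0.7 × (1−0.15) × (1−0.3) = 0.4165
business: 0.3 × (1−0.8) × (1−0.8) = 0.012
P(sports | x) = 0.4165 / 0.4285 ≈ 0.9720

0.9720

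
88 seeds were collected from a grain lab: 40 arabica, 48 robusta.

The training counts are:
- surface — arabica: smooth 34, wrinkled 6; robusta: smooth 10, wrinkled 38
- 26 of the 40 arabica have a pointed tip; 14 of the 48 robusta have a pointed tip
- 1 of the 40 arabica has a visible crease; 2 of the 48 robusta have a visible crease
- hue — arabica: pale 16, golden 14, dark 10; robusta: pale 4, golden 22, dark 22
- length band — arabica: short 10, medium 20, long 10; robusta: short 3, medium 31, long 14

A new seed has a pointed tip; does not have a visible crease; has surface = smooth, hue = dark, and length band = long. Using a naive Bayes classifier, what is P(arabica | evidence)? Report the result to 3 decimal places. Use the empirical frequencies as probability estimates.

arabica: (40/88) × (34/40) × (26/40) × (39/40) × (10/40) × (10/40) ≈ 0.0153036
robusta: (48/88) × (10/48) × (14/48) × (46/48) × (22/48) × (14/48) ≈ 0.00424609
P(arabica | x) = 0.0153036 / 0.01954969 ≈ 0.783

0.783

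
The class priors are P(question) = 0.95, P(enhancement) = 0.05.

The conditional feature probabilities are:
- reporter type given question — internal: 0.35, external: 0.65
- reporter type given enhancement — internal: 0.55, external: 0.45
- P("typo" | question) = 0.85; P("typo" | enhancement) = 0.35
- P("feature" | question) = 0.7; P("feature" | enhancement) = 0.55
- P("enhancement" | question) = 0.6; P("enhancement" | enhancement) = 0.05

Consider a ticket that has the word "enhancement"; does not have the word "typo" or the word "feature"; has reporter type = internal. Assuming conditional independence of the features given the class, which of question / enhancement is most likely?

question

question: 0.95 × 0.35 × (1−0.85) × (1−0.7) × 0.6 = 0.0089775
enhancement: 0.05 × 0.55 × (1−0.35) × (1−0.55) × 0.05 = 0.0004021875
Highest score → question.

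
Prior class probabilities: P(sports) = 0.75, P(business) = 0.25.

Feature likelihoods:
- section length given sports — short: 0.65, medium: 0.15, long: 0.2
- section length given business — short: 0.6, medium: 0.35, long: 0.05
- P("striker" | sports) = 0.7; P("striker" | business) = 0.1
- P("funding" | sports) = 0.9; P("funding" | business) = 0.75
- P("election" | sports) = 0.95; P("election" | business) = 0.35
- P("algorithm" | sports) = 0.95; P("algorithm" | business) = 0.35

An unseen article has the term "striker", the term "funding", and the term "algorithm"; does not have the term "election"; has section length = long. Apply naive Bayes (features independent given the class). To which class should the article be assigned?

sports: 0.75 × 0.2 × 0.7 × 0.9 × (1−0.95) × 0.95 = 0.00448875
business: 0.25 × 0.05 × 0.1 × 0.75 × (1−0.35) × 0.35 = 0.00021328125
Highest score → sports.

sports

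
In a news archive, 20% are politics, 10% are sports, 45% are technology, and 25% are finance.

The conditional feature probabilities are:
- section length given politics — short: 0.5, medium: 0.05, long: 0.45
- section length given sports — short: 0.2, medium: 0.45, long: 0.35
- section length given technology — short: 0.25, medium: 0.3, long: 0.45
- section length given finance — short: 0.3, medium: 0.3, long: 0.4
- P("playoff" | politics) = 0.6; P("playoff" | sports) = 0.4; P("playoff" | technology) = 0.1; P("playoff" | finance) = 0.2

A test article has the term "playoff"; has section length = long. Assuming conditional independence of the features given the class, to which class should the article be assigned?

politics

politics: 0.2 × 0.45 × 0.6 = 0.054
sports: 0.1 × 0.35 × 0.4 = 0.014
technology: 0.45 × 0.45 × 0.1 = 0.02025
finance: 0.25 × 0.4 × 0.2 = 0.02
Highest score → politics.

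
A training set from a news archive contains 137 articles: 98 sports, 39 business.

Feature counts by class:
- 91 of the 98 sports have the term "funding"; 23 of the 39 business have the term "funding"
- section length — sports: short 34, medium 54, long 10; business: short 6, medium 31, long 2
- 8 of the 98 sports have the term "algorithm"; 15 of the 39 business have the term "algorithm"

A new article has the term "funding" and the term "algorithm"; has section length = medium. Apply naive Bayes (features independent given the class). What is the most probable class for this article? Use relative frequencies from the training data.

business

sports: (98/137) × (91/98) × (54/98) × (8/98) ≈ 0.0298781
business: (39/137) × (23/39) × (31/39) × (15/39) ≈ 0.0513252
Highest score → business.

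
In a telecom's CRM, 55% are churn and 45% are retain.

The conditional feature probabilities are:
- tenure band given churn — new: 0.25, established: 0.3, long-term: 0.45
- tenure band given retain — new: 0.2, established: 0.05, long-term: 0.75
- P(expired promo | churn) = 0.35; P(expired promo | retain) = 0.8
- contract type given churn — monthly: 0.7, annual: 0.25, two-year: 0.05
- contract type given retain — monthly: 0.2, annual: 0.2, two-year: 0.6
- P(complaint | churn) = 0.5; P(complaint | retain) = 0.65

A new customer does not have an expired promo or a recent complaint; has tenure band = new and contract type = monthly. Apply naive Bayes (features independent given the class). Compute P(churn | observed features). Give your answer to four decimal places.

churn: 0.55 × 0.25 × (1−0.35) × 0.7 × (1−0.5) = 0.03128125
retain: 0.45 × 0.2 × (1−0.8) × 0.2 × (1−0.65) = 0.00126
P(churn | x) = 0.03128125 / 0.03254125 ≈ 0.9613

0.9613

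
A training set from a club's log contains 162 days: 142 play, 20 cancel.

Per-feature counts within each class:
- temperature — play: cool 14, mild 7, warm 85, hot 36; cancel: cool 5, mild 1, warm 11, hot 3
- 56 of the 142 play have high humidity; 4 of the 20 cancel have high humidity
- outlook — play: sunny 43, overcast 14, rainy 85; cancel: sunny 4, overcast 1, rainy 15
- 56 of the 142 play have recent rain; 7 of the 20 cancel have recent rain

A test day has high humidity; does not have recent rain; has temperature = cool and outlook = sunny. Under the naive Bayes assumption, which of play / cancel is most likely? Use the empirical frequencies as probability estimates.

play

play: (142/162) × (14/142) × (56/142) × (43/142) × (86/142) ≈ 0.00625033
cancel: (20/162) × (5/20) × (4/20) × (4/20) × (13/20) ≈ 0.000802469
Highest score → play.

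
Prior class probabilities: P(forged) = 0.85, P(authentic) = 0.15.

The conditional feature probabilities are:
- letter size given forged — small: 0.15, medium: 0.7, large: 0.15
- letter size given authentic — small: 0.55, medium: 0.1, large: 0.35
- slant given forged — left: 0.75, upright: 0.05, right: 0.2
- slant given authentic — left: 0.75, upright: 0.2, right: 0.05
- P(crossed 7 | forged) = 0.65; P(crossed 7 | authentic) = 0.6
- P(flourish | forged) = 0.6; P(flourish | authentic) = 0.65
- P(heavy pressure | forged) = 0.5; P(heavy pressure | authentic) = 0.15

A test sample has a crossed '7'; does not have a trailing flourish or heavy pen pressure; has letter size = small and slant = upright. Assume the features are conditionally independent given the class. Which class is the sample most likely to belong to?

forged: 0.85 × 0.15 × 0.05 × 0.65 × (1−0.6) × (1−0.5) = 0.00082875
authentic: 0.15 × 0.55 × 0.2 × 0.6 × (1−0.65) × (1−0.15) = 0.00294525
Highest score → authentic.

authentic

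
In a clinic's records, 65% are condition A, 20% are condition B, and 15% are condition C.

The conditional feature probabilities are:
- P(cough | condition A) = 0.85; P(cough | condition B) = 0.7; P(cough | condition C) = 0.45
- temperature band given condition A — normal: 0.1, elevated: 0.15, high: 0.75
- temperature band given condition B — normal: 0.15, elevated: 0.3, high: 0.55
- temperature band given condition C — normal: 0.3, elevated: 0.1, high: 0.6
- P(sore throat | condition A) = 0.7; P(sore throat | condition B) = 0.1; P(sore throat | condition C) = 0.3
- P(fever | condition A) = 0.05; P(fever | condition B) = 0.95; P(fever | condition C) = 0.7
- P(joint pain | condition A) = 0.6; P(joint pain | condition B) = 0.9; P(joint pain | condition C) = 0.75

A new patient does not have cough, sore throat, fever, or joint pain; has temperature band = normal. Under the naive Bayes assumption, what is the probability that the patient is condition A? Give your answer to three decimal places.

0.453

condition A: 0.65 × (1−0.85) × 0.1 × (1−0.7) × (1−0.05) × (1−0.6) = 0.0011115
condition B: 0.2 × (1−0.7) × 0.15 × (1−0.1) × (1−0.95) × (1−0.9) = 0.0000405
condition C: 0.15 × (1−0.45) × 0.3 × (1−0.3) × (1−0.7) × (1−0.75) = 0.001299375
P(condition A | x) = 0.0011115 / 0.002451375 ≈ 0.453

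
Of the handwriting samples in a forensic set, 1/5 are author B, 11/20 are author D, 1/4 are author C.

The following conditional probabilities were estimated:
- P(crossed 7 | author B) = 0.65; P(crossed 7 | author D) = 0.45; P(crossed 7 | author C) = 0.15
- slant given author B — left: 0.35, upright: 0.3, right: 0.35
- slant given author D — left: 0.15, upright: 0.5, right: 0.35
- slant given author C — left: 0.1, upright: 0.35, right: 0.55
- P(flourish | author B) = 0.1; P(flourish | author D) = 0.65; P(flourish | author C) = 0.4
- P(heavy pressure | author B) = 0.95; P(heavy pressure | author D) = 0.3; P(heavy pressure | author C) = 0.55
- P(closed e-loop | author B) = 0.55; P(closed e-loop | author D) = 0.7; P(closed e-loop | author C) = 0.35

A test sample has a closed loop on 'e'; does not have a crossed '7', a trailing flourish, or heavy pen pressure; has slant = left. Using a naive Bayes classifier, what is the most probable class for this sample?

author D

author B: 0.2 × (1−0.65) × 0.35 × (1−0.1) × (1−0.95) × 0.55 = 0.000606375
author D: 0.55 × (1−0.45) × 0.15 × (1−0.65) × (1−0.3) × 0.7 = 0.0077818125
author C: 0.25 × (1−0.15) × 0.1 × (1−0.4) × (1−0.55) × 0.35 = 0.002008125
Highest score → author D.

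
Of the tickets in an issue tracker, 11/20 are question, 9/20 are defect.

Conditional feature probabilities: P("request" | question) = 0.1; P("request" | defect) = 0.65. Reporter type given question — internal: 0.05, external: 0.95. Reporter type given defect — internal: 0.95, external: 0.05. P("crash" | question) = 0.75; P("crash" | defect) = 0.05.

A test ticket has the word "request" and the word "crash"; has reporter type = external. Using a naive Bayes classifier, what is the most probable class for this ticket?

question

question: 0.55 × 0.1 × 0.95 × 0.75 = 0.0391875
defect: 0.45 × 0.65 × 0.05 × 0.05 = 0.00073125
Highest score → question.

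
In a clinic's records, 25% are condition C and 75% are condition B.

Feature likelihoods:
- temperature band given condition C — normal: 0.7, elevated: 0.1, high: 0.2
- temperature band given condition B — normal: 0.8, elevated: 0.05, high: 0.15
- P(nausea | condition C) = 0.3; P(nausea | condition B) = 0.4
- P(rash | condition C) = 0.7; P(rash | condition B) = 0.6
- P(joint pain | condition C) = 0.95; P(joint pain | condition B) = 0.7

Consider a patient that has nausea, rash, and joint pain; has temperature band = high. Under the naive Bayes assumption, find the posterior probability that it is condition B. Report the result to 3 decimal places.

condition C: 0.25 × 0.2 × 0.3 × 0.7 × 0.95 = 0.009975
condition B: 0.75 × 0.15 × 0.4 × 0.6 × 0.7 = 0.0189
P(condition B | x) = 0.0189 / 0.028875 ≈ 0.655

0.655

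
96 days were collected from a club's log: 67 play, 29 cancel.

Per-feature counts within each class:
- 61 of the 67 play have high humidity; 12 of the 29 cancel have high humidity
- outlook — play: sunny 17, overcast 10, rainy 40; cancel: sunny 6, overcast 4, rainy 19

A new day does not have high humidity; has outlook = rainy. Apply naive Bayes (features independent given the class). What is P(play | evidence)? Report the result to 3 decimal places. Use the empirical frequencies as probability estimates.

play: (67/96) × (6/67) × (40/67) ≈ 0.0373134
cancel: (29/96) × (17/29) × (19/29) ≈ 0.11602
P(play | x) = 0.0373134 / 0.1533334 ≈ 0.243

0.243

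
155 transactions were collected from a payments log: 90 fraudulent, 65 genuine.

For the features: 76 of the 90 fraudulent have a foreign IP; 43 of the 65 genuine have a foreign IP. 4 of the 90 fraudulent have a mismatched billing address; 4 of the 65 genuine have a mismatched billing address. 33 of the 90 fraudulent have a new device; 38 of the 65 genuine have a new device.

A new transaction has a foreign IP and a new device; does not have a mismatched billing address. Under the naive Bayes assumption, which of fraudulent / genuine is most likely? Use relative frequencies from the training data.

fraudulent: (90/155) × (76/90) × (86/90) × (33/90) ≈ 0.171795
genuine: (65/155) × (43/65) × (61/65) × (38/65) ≈ 0.152203
Highest score → fraudulent.

fraudulent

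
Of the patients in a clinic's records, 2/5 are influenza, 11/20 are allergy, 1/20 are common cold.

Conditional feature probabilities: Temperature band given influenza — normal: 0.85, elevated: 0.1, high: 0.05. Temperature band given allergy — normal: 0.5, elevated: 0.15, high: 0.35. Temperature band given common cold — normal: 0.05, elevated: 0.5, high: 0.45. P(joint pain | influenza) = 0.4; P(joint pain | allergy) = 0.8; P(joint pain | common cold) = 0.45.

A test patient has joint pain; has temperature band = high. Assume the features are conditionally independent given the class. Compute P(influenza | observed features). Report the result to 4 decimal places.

influenza: 0.4 × 0.05 × 0.4 = 0.008
allergy: 0.55 × 0.35 × 0.8 = 0.154
common cold: 0.05 × 0.45 × 0.45 = 0.010125
P(influenza | x) = 0.008 / 0.172125 ≈ 0.0465

0.0465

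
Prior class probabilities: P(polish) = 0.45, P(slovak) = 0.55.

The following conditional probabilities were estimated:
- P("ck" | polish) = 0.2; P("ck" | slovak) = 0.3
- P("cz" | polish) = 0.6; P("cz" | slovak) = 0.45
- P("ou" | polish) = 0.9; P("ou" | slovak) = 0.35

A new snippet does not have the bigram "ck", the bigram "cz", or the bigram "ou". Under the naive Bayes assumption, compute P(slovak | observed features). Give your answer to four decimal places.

polish: 0.45 × (1−0.2) × (1−0.6) × (1−0.9) = 0.0144
slovak: 0.55 × (1−0.3) × (1−0.45) × (1−0.35) = 0.1376375
P(slovak | x) = 0.1376375 / 0.1520375 ≈ 0.9053

0.9053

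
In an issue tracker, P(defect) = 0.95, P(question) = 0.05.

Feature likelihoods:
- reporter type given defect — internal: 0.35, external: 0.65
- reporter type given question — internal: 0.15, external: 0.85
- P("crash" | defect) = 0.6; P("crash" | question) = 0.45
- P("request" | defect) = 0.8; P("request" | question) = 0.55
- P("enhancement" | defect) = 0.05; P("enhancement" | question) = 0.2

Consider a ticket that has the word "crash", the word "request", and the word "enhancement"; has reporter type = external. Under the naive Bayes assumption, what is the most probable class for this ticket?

defect

defect: 0.95 × 0.65 × 0.6 × 0.8 × 0.05 = 0.01482
question: 0.05 × 0.85 × 0.45 × 0.55 × 0.2 = 0.00210375
Highest score → defect.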